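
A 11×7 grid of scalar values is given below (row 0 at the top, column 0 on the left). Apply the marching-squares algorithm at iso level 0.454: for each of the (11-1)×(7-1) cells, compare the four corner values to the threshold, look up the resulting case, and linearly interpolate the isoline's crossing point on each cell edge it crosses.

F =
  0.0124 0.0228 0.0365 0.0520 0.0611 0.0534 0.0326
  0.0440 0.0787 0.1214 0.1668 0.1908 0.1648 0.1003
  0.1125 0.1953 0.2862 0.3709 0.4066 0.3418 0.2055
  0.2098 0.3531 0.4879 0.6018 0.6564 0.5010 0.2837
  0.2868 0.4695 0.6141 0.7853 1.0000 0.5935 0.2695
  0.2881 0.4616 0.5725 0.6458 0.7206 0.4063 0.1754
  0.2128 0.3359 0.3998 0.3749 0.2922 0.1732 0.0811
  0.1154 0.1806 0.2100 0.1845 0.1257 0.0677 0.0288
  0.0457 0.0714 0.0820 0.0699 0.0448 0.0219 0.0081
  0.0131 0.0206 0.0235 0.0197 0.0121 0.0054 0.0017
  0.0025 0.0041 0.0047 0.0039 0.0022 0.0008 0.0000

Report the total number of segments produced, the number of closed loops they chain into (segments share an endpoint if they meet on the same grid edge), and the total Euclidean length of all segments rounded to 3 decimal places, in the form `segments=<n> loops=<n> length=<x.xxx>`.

cell (2,1): code 0100 → (2.832,2.000)–(3.000,1.749)
cell (2,2): code 1100 → (2.360,3.000)–(2.832,2.000)
cell (2,3): code 1100 → (2.190,4.000)–(2.360,3.000)
cell (2,4): code 1100 → (2.705,5.000)–(2.190,4.000)
cell (2,5): code 1000 → (3.000,5.216)–(2.705,5.000)
cell (3,0): code 0100 → (3.867,1.000)–(4.000,0.915)
cell (3,1): code 1110 → (3.000,1.749)–(3.867,1.000)
cell (3,5): code 1001 → (4.000,5.431)–(3.000,5.216)
cell (4,0): code 0110 → (4.000,0.915)–(5.000,0.956)
cell (4,4): code 1011 → (5.000,4.848)–(4.745,5.000)
cell (4,5): code 0001 → (4.745,5.000)–(4.000,5.431)
cell (5,0): code 0010 → (5.000,0.956)–(5.060,1.000)
cell (5,1): code 0011 → (5.060,1.000)–(5.686,2.000)
cell (5,2): code 0011 → (5.686,2.000)–(5.708,3.000)
cell (5,3): code 0011 → (5.708,3.000)–(5.622,4.000)
cell (5,4): code 0001 → (5.622,4.000)–(5.000,4.848)
total: 16 segments, chained into 1 closed loop(s), length Σ = 12.707619

segments=16 loops=1 length=12.708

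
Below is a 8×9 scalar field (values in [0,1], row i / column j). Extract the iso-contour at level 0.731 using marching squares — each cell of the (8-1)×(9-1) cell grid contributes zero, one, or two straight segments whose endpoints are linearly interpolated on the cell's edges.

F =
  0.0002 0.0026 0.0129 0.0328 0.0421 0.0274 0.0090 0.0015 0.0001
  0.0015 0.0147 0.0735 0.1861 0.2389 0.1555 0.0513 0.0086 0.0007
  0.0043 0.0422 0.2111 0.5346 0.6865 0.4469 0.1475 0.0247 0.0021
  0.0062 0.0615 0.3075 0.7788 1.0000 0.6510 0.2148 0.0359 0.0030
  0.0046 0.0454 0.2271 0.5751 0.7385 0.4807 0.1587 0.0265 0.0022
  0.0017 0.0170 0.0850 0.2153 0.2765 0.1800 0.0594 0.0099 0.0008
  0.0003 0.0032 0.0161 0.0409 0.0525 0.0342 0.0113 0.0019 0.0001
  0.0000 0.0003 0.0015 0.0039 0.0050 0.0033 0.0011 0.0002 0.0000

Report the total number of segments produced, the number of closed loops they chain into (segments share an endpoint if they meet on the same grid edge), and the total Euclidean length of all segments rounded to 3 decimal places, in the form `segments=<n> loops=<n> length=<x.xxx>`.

segments=8 loops=1 length=5.379

cell (2,2): code 0100 → (2.804,3.000)–(3.000,2.899)
cell (2,3): code 1100 → (2.142,4.000)–(2.804,3.000)
cell (2,4): code 1000 → (3.000,4.771)–(2.142,4.000)
cell (3,2): code 0010 → (3.000,2.899)–(3.235,3.000)
cell (3,3): code 0111 → (3.235,3.000)–(4.000,3.954)
cell (3,4): code 1001 → (4.000,4.029)–(3.000,4.771)
cell (4,3): code 0010 → (4.000,3.954)–(4.016,4.000)
cell (4,4): code 0001 → (4.016,4.000)–(4.000,4.029)
total: 8 segments, chained into 1 closed loop(s), length Σ = 5.379104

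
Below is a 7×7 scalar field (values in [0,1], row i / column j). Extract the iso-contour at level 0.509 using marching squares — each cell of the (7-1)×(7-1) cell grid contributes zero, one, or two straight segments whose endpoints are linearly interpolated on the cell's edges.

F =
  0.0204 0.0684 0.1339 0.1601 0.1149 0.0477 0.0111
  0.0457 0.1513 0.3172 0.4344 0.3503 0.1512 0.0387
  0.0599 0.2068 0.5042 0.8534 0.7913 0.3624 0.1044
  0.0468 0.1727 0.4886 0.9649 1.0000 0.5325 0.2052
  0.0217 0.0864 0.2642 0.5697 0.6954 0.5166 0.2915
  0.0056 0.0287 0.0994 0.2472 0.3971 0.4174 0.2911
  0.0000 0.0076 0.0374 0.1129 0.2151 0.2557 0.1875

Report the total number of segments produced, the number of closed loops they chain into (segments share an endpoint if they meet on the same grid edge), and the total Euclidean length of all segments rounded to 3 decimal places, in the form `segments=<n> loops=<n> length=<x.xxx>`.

cell (1,2): code 0100 → (1.178,3.000)–(2.000,2.014)
cell (1,3): code 1100 → (1.360,4.000)–(1.178,3.000)
cell (1,4): code 1000 → (2.000,4.658)–(1.360,4.000)
cell (2,2): code 0110 → (2.000,2.014)–(3.000,2.043)
cell (2,4): code 1101 → (2.862,5.000)–(2.000,4.658)
cell (2,5): code 1000 → (3.000,5.072)–(2.862,5.000)
cell (3,2): code 0110 → (3.000,2.043)–(4.000,2.801)
cell (3,5): code 1001 → (4.000,5.034)–(3.000,5.072)
cell (4,2): code 0010 → (4.000,2.801)–(4.188,3.000)
cell (4,3): code 0011 → (4.188,3.000)–(4.625,4.000)
cell (4,4): code 0011 → (4.625,4.000)–(4.077,5.000)
cell (4,5): code 0001 → (4.077,5.000)–(4.000,5.034)
total: 12 segments, chained into 1 closed loop(s), length Σ = 10.146529

segments=12 loops=1 length=10.147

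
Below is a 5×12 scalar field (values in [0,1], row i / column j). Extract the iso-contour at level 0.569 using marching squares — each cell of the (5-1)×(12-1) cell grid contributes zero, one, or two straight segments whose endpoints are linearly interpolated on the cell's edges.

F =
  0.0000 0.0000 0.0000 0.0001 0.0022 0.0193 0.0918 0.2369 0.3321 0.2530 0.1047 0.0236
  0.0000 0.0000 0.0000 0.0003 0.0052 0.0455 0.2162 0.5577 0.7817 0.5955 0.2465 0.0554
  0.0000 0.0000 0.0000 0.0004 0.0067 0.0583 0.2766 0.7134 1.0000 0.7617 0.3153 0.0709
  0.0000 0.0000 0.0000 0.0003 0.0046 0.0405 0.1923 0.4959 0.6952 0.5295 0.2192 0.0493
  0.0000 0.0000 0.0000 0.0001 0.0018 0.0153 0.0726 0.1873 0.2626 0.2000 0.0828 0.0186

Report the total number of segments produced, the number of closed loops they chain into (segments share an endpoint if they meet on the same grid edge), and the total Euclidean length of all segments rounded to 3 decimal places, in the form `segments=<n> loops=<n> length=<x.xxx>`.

cell (0,7): code 0100 → (0.527,8.000)–(1.000,7.050)
cell (0,8): code 1100 → (0.923,9.000)–(0.527,8.000)
cell (0,9): code 1000 → (1.000,9.076)–(0.923,9.000)
cell (1,6): code 0100 → (1.073,7.000)–(2.000,6.669)
cell (1,7): code 1110 → (1.000,7.050)–(1.073,7.000)
cell (1,9): code 1001 → (2.000,9.432)–(1.000,9.076)
cell (2,6): code 0010 → (2.000,6.669)–(2.664,7.000)
cell (2,7): code 0111 → (2.664,7.000)–(3.000,7.367)
cell (2,8): code 1011 → (3.000,8.762)–(2.830,9.000)
cell (2,9): code 0001 → (2.830,9.000)–(2.000,9.432)
cell (3,7): code 0010 → (3.000,7.367)–(3.292,8.000)
cell (3,8): code 0001 → (3.292,8.000)–(3.000,8.762)
total: 12 segments, chained into 1 closed loop(s), length Σ = 8.359299

segments=12 loops=1 length=8.359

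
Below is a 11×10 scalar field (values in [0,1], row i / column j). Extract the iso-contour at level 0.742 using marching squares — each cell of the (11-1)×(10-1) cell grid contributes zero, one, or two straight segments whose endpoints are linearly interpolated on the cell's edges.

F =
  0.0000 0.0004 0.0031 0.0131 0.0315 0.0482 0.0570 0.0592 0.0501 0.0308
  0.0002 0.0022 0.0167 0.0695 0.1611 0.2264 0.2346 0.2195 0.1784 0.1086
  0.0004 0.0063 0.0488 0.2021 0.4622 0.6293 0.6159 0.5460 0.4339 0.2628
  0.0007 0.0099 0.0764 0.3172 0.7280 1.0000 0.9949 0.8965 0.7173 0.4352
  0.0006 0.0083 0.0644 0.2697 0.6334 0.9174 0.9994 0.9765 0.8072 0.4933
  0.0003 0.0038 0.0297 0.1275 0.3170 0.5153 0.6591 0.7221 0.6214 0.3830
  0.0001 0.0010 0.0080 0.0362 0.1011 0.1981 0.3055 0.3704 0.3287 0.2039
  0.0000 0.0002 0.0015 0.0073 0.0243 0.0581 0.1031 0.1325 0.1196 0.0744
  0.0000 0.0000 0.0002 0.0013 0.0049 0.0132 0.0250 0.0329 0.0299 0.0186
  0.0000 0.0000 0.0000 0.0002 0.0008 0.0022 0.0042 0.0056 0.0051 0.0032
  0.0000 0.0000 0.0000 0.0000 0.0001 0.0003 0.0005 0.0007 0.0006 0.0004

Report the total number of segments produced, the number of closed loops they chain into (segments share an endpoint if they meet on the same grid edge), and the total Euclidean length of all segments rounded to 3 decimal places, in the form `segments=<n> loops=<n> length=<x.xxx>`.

cell (2,4): code 0100 → (2.304,5.000)–(3.000,4.051)
cell (2,5): code 1100 → (2.333,6.000)–(2.304,5.000)
cell (2,6): code 1100 → (2.559,7.000)–(2.333,6.000)
cell (2,7): code 1000 → (3.000,7.862)–(2.559,7.000)
cell (3,4): code 0110 → (3.000,4.051)–(4.000,4.382)
cell (3,7): code 1101 → (3.275,8.000)–(3.000,7.862)
cell (3,8): code 1000 → (4.000,8.208)–(3.275,8.000)
cell (4,4): code 0010 → (4.000,4.382)–(4.436,5.000)
cell (4,5): code 0011 → (4.436,5.000)–(4.756,6.000)
cell (4,6): code 0011 → (4.756,6.000)–(4.922,7.000)
cell (4,7): code 0011 → (4.922,7.000)–(4.351,8.000)
cell (4,8): code 0001 → (4.351,8.000)–(4.000,8.208)
total: 12 segments, chained into 1 closed loop(s), length Σ = 10.664616

segments=12 loops=1 length=10.665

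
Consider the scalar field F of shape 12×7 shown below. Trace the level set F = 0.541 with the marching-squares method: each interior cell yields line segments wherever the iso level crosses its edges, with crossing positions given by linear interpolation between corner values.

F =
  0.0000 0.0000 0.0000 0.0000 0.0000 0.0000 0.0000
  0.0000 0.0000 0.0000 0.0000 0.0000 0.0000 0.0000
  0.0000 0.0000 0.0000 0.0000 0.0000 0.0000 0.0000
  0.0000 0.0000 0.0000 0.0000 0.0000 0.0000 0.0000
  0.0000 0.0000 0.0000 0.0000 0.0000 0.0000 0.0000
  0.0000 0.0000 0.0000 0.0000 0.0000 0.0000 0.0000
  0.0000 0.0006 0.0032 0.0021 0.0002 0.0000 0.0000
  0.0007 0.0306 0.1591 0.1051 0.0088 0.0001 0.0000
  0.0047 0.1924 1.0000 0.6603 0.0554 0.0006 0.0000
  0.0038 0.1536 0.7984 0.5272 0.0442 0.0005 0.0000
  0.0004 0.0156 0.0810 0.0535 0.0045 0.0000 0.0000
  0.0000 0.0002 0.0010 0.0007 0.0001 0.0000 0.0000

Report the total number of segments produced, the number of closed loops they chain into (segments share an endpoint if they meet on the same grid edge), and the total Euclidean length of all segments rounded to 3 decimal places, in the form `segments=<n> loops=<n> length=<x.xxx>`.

cell (7,1): code 0100 → (7.454,2.000)–(8.000,1.432)
cell (7,2): code 1100 → (7.785,3.000)–(7.454,2.000)
cell (7,3): code 1000 → (8.000,3.197)–(7.785,3.000)
cell (8,1): code 0110 → (8.000,1.432)–(9.000,1.601)
cell (8,2): code 1011 → (9.000,2.949)–(8.896,3.000)
cell (8,3): code 0001 → (8.896,3.000)–(8.000,3.197)
cell (9,1): code 0010 → (9.000,1.601)–(9.359,2.000)
cell (9,2): code 0001 → (9.359,2.000)–(9.000,2.949)
total: 8 segments, chained into 1 closed loop(s), length Σ = 5.731898

segments=8 loops=1 length=5.732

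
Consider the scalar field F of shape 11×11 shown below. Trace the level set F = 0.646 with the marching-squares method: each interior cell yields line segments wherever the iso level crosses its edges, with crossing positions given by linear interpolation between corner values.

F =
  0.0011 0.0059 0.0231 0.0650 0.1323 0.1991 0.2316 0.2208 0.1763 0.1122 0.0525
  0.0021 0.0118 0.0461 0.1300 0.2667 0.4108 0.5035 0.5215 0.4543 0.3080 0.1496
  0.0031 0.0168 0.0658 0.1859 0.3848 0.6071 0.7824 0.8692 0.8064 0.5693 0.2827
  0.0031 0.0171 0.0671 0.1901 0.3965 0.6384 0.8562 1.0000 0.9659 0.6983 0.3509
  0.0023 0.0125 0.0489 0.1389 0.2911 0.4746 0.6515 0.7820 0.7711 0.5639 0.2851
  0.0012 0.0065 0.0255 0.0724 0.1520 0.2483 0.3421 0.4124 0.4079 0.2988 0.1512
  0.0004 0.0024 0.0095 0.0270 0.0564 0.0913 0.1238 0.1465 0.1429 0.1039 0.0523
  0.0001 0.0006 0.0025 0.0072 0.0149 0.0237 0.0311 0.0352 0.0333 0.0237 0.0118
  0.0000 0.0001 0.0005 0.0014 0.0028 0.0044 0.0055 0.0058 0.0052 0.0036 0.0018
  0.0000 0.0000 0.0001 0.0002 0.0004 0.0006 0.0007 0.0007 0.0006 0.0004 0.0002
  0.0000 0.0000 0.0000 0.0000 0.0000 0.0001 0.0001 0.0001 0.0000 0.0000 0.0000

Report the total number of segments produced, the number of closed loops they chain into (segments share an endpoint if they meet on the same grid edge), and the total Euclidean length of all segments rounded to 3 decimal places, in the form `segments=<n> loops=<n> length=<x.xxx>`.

segments=14 loops=1 length=11.195

cell (1,5): code 0100 → (1.511,6.000)–(2.000,5.222)
cell (1,6): code 1100 → (1.358,7.000)–(1.511,6.000)
cell (1,7): code 1100 → (1.544,8.000)–(1.358,7.000)
cell (1,8): code 1000 → (2.000,8.677)–(1.544,8.000)
cell (2,5): code 0110 → (2.000,5.222)–(3.000,5.035)
cell (2,8): code 1101 → (2.595,9.000)–(2.000,8.677)
cell (2,9): code 1000 → (3.000,9.151)–(2.595,9.000)
cell (3,5): code 0110 → (3.000,5.035)–(4.000,5.969)
cell (3,8): code 1011 → (4.000,8.604)–(3.389,9.000)
cell (3,9): code 0001 → (3.389,9.000)–(3.000,9.151)
cell (4,5): code 0010 → (4.000,5.969)–(4.018,6.000)
cell (4,6): code 0011 → (4.018,6.000)–(4.368,7.000)
cell (4,7): code 0011 → (4.368,7.000)–(4.344,8.000)
cell (4,8): code 0001 → (4.344,8.000)–(4.000,8.604)
total: 14 segments, chained into 1 closed loop(s), length Σ = 11.194600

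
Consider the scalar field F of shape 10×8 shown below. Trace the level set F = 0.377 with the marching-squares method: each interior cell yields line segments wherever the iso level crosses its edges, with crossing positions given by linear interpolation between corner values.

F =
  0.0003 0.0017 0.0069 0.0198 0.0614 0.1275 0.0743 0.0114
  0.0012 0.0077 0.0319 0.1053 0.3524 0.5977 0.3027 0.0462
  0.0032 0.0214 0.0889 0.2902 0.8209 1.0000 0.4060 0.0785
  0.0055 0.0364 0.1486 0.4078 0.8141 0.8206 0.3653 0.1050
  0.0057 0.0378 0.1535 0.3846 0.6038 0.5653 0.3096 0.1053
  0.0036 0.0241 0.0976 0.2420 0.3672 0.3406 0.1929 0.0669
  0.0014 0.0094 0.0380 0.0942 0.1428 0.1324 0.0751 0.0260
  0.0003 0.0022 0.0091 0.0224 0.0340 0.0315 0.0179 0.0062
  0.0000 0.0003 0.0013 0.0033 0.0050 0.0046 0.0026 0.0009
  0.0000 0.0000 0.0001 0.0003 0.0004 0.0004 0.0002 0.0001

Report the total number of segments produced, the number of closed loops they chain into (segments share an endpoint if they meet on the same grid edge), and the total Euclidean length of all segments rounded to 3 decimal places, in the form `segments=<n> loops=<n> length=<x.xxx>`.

cell (0,4): code 0100 → (0.531,5.000)–(1.000,4.100)
cell (0,5): code 1000 → (1.000,5.748)–(0.531,5.000)
cell (1,3): code 0100 → (1.053,4.000)–(2.000,3.164)
cell (1,4): code 1110 → (1.000,4.100)–(1.053,4.000)
cell (1,5): code 1101 → (1.719,6.000)–(1.000,5.748)
cell (1,6): code 1000 → (2.000,6.089)–(1.719,6.000)
cell (2,2): code 0100 → (2.738,3.000)–(3.000,2.881)
cell (2,3): code 1110 → (2.000,3.164)–(2.738,3.000)
cell (2,5): code 1011 → (3.000,5.974)–(2.713,6.000)
cell (2,6): code 0001 → (2.713,6.000)–(2.000,6.089)
cell (3,2): code 0110 → (3.000,2.881)–(4.000,2.967)
cell (3,5): code 1001 → (4.000,5.736)–(3.000,5.974)
cell (4,2): code 0010 → (4.000,2.967)–(4.053,3.000)
cell (4,3): code 0011 → (4.053,3.000)–(4.959,4.000)
cell (4,4): code 0011 → (4.959,4.000)–(4.838,5.000)
cell (4,5): code 0001 → (4.838,5.000)–(4.000,5.736)
total: 16 segments, chained into 1 closed loop(s), length Σ = 11.947696

segments=16 loops=1 length=11.948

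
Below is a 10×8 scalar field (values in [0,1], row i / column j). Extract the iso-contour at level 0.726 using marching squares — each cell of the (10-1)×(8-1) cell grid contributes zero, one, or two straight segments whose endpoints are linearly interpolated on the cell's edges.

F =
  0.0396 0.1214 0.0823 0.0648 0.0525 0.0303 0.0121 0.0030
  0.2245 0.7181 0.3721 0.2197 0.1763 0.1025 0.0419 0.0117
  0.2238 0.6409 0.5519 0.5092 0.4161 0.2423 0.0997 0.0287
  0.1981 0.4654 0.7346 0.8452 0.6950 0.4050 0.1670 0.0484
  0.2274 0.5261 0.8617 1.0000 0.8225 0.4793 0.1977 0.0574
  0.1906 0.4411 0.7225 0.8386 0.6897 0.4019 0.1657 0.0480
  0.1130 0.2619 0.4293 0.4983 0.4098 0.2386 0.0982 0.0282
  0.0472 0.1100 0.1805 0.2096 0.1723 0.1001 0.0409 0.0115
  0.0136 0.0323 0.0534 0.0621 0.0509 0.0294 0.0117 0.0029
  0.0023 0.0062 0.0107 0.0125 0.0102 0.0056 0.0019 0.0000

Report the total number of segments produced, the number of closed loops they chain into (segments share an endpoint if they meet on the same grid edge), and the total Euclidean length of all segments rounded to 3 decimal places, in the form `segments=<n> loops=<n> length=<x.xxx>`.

segments=12 loops=1 length=8.256

cell (2,1): code 0100 → (2.953,2.000)–(3.000,1.968)
cell (2,2): code 1100 → (2.645,3.000)–(2.953,2.000)
cell (2,3): code 1000 → (3.000,3.794)–(2.645,3.000)
cell (3,1): code 0110 → (3.000,1.968)–(4.000,1.596)
cell (3,3): code 1101 → (3.243,4.000)–(3.000,3.794)
cell (3,4): code 1000 → (4.000,4.281)–(3.243,4.000)
cell (4,1): code 0010 → (4.000,1.596)–(4.975,2.000)
cell (4,2): code 0111 → (4.975,2.000)–(5.000,2.030)
cell (4,3): code 1011 → (5.000,3.756)–(4.727,4.000)
cell (4,4): code 0001 → (4.727,4.000)–(4.000,4.281)
cell (5,2): code 0010 → (5.000,2.030)–(5.331,3.000)
cell (5,3): code 0001 → (5.331,3.000)–(5.000,3.756)
total: 12 segments, chained into 1 closed loop(s), length Σ = 8.256115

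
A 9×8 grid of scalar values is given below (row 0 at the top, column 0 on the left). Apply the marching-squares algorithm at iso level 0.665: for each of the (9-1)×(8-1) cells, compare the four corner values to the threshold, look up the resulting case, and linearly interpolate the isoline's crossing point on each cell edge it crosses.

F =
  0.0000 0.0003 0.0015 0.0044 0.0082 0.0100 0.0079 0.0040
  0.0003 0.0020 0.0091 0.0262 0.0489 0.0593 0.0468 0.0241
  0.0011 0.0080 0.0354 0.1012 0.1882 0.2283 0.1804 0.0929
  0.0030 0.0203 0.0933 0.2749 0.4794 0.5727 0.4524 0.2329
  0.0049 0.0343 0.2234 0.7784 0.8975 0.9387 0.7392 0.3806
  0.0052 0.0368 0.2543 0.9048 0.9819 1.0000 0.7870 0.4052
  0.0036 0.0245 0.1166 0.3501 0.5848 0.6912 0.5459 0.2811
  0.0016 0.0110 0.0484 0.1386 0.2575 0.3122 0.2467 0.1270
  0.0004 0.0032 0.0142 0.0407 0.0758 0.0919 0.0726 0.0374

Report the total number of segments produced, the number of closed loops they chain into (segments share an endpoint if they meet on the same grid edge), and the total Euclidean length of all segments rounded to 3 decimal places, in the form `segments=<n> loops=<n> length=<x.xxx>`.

segments=14 loops=1 length=10.257

cell (3,2): code 0100 → (3.775,3.000)–(4.000,2.796)
cell (3,3): code 1100 → (3.444,4.000)–(3.775,3.000)
cell (3,4): code 1100 → (3.252,5.000)–(3.444,4.000)
cell (3,5): code 1100 → (3.741,6.000)–(3.252,5.000)
cell (3,6): code 1000 → (4.000,6.207)–(3.741,6.000)
cell (4,2): code 0110 → (4.000,2.796)–(5.000,2.631)
cell (4,6): code 1001 → (5.000,6.320)–(4.000,6.207)
cell (5,2): code 0010 → (5.000,2.631)–(5.432,3.000)
cell (5,3): code 0011 → (5.432,3.000)–(5.798,4.000)
cell (5,4): code 0111 → (5.798,4.000)–(6.000,4.754)
cell (5,5): code 1011 → (6.000,5.180)–(5.506,6.000)
cell (5,6): code 0001 → (5.506,6.000)–(5.000,6.320)
cell (6,4): code 0010 → (6.000,4.754)–(6.069,5.000)
cell (6,5): code 0001 → (6.069,5.000)–(6.000,5.180)
total: 14 segments, chained into 1 closed loop(s), length Σ = 10.257471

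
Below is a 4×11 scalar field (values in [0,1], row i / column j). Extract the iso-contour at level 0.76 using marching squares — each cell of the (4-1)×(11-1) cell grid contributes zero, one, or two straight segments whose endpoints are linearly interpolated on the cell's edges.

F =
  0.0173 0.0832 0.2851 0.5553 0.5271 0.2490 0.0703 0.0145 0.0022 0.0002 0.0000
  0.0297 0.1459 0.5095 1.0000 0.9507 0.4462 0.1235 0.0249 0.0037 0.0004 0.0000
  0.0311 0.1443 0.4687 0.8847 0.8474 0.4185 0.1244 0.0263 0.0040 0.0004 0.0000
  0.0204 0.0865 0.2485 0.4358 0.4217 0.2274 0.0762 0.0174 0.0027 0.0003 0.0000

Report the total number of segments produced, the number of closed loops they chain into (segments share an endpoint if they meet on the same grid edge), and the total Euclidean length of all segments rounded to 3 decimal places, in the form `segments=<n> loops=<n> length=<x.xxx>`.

cell (0,2): code 0100 → (0.460,3.000)–(1.000,2.511)
cell (0,3): code 1100 → (0.550,4.000)–(0.460,3.000)
cell (0,4): code 1000 → (1.000,4.378)–(0.550,4.000)
cell (1,2): code 0110 → (1.000,2.511)–(2.000,2.700)
cell (1,4): code 1001 → (2.000,4.204)–(1.000,4.378)
cell (2,2): code 0010 → (2.000,2.700)–(2.278,3.000)
cell (2,3): code 0011 → (2.278,3.000)–(2.205,4.000)
cell (2,4): code 0001 → (2.205,4.000)–(2.000,4.204)
total: 8 segments, chained into 1 closed loop(s), length Σ = 6.053754

segments=8 loops=1 length=6.054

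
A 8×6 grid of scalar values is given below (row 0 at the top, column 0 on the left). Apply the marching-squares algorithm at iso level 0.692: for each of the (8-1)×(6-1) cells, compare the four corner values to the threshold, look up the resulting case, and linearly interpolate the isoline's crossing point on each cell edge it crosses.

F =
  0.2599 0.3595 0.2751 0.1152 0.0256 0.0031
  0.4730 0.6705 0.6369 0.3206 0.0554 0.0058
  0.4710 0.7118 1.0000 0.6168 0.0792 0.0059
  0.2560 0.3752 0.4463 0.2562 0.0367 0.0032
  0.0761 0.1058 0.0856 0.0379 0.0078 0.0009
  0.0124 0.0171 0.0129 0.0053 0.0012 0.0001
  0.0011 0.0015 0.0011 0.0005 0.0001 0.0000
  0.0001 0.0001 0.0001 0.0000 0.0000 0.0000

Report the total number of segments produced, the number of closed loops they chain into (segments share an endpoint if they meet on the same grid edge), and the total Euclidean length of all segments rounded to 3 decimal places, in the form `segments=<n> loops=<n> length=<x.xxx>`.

cell (1,0): code 0100 → (1.521,1.000)–(2.000,0.918)
cell (1,1): code 1100 → (1.152,2.000)–(1.521,1.000)
cell (1,2): code 1000 → (2.000,2.804)–(1.152,2.000)
cell (2,0): code 0010 → (2.000,0.918)–(2.059,1.000)
cell (2,1): code 0011 → (2.059,1.000)–(2.556,2.000)
cell (2,2): code 0001 → (2.556,2.000)–(2.000,2.804)
total: 6 segments, chained into 1 closed loop(s), length Σ = 4.916300

segments=6 loops=1 length=4.916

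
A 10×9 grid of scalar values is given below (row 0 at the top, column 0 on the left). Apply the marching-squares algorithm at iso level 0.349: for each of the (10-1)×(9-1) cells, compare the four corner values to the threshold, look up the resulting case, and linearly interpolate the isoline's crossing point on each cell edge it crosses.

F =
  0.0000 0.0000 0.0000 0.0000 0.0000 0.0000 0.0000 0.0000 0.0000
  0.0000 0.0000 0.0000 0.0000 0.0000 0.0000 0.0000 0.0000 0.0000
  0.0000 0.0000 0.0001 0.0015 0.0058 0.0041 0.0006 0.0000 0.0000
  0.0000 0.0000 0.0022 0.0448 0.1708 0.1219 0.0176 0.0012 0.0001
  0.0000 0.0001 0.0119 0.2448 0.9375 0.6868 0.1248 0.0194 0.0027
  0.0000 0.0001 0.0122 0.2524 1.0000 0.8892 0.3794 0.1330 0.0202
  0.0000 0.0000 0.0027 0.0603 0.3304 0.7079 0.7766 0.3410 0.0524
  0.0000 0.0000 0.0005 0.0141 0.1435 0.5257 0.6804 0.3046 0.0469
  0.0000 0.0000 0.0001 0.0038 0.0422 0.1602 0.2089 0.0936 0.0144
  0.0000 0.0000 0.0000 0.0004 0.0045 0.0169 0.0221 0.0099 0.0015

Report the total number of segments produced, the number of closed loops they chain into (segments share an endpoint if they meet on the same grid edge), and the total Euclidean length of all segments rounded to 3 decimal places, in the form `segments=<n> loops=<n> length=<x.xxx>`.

cell (3,3): code 0100 → (3.232,4.000)–(4.000,3.150)
cell (3,4): code 1100 → (3.402,5.000)–(3.232,4.000)
cell (3,5): code 1000 → (4.000,5.601)–(3.402,5.000)
cell (4,3): code 0110 → (4.000,3.150)–(5.000,3.129)
cell (4,5): code 1101 → (4.881,6.000)–(4.000,5.601)
cell (4,6): code 1000 → (5.000,6.123)–(4.881,6.000)
cell (5,3): code 0010 → (5.000,3.129)–(5.972,4.000)
cell (5,4): code 0111 → (5.972,4.000)–(6.000,4.049)
cell (5,6): code 1001 → (6.000,6.982)–(5.000,6.123)
cell (6,4): code 0110 → (6.000,4.049)–(7.000,4.538)
cell (6,6): code 1001 → (7.000,6.882)–(6.000,6.982)
cell (7,4): code 0010 → (7.000,4.538)–(7.483,5.000)
cell (7,5): code 0011 → (7.483,5.000)–(7.703,6.000)
cell (7,6): code 0001 → (7.703,6.000)–(7.000,6.882)
total: 14 segments, chained into 1 closed loop(s), length Σ = 12.763579

segments=14 loops=1 length=12.764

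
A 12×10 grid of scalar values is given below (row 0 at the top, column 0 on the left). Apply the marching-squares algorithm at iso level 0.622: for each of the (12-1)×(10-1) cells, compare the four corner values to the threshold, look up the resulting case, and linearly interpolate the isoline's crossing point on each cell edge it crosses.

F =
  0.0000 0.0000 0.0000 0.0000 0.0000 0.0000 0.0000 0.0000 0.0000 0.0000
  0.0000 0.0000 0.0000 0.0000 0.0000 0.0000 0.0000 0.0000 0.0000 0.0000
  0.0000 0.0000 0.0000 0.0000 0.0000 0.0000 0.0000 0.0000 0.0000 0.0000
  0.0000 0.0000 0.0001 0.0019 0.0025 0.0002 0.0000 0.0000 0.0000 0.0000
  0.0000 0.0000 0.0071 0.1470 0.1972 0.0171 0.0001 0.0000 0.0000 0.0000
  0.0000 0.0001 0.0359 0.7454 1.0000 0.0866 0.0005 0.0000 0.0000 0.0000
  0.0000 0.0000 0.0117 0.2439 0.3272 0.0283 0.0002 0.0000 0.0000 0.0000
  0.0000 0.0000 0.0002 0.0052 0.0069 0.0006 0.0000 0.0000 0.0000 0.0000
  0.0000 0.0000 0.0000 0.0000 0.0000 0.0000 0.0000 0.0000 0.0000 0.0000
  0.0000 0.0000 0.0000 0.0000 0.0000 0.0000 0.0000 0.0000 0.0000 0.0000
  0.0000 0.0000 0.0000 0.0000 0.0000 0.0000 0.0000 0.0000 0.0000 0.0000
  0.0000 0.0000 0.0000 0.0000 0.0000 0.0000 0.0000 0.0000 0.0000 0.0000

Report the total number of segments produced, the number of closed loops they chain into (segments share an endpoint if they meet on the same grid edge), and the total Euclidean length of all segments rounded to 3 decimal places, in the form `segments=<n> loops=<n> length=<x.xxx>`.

segments=6 loops=1 length=3.979

cell (4,2): code 0100 → (4.794,3.000)–(5.000,2.826)
cell (4,3): code 1100 → (4.529,4.000)–(4.794,3.000)
cell (4,4): code 1000 → (5.000,4.414)–(4.529,4.000)
cell (5,2): code 0010 → (5.000,2.826)–(5.246,3.000)
cell (5,3): code 0011 → (5.246,3.000)–(5.562,4.000)
cell (5,4): code 0001 → (5.562,4.000)–(5.000,4.414)
total: 6 segments, chained into 1 closed loop(s), length Σ = 3.978850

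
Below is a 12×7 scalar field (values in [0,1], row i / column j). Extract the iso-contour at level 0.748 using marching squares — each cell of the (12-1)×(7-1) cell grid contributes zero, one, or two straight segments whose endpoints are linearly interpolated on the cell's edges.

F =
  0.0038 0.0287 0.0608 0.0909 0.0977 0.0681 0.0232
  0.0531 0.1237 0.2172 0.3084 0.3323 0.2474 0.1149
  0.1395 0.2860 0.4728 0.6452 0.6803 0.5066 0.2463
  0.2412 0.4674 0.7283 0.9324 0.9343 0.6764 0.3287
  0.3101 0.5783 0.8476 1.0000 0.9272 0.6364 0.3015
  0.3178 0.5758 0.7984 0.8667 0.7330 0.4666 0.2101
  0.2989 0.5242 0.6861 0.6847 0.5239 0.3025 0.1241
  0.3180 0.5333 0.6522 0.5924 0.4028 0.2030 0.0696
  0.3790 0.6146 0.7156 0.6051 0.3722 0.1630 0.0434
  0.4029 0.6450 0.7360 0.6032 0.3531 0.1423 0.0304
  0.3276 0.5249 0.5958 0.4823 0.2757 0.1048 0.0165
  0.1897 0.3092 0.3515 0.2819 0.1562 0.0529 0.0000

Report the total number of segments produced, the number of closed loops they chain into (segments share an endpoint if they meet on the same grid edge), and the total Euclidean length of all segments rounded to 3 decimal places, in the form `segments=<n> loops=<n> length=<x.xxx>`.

segments=12 loops=1 length=10.133

cell (2,2): code 0100 → (2.358,3.000)–(3.000,2.097)
cell (2,3): code 1100 → (2.267,4.000)–(2.358,3.000)
cell (2,4): code 1000 → (3.000,4.722)–(2.267,4.000)
cell (3,1): code 0100 → (3.165,2.000)–(4.000,1.630)
cell (3,2): code 1110 → (3.000,2.097)–(3.165,2.000)
cell (3,4): code 1001 → (4.000,4.616)–(3.000,4.722)
cell (4,1): code 0110 → (4.000,1.630)–(5.000,1.774)
cell (4,3): code 1011 → (5.000,3.888)–(4.923,4.000)
cell (4,4): code 0001 → (4.923,4.000)–(4.000,4.616)
cell (5,1): code 0010 → (5.000,1.774)–(5.449,2.000)
cell (5,2): code 0011 → (5.449,2.000)–(5.652,3.000)
cell (5,3): code 0001 → (5.652,3.000)–(5.000,3.888)
total: 12 segments, chained into 1 closed loop(s), length Σ = 10.132849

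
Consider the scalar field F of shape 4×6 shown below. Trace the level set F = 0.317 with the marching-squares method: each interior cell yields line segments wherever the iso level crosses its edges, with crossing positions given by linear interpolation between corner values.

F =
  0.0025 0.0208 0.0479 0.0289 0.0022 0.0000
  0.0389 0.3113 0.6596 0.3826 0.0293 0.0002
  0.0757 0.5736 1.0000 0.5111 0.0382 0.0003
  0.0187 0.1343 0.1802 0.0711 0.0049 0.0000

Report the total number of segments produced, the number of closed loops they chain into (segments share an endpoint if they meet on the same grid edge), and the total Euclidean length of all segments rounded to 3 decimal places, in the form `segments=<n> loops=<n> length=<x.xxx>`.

segments=10 loops=1 length=8.106

cell (0,1): code 0100 → (0.440,2.000)–(1.000,1.016)
cell (0,2): code 1100 → (0.815,3.000)–(0.440,2.000)
cell (0,3): code 1000 → (1.000,3.186)–(0.815,3.000)
cell (1,0): code 0100 → (1.022,1.000)–(2.000,0.485)
cell (1,1): code 1110 → (1.000,1.016)–(1.022,1.000)
cell (1,3): code 1001 → (2.000,3.410)–(1.000,3.186)
cell (2,0): code 0010 → (2.000,0.485)–(2.584,1.000)
cell (2,1): code 0011 → (2.584,1.000)–(2.833,2.000)
cell (2,2): code 0011 → (2.833,2.000)–(2.441,3.000)
cell (2,3): code 0001 → (2.441,3.000)–(2.000,3.410)
total: 10 segments, chained into 1 closed loop(s), length Σ = 8.106226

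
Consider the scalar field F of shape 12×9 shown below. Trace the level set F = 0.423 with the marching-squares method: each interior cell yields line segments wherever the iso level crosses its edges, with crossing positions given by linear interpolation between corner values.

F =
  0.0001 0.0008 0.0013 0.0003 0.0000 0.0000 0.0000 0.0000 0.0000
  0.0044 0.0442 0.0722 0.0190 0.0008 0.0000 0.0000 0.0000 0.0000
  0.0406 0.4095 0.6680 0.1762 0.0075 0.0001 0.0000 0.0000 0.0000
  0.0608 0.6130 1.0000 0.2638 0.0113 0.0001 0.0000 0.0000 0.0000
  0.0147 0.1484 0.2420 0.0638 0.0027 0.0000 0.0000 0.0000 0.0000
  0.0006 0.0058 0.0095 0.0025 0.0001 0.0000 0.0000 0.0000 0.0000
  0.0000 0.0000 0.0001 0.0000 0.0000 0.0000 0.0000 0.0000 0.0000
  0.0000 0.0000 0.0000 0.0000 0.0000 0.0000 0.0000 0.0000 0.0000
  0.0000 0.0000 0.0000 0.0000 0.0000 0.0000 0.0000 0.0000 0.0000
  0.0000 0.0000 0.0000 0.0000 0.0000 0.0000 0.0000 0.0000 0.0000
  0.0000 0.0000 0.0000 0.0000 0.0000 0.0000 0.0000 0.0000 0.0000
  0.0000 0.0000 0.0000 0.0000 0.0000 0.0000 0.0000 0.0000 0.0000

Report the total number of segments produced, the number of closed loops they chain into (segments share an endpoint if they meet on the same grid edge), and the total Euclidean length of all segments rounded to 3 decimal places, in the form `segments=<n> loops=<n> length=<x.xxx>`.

segments=8 loops=1 length=6.486

cell (1,1): code 0100 → (1.589,2.000)–(2.000,1.052)
cell (1,2): code 1000 → (2.000,2.498)–(1.589,2.000)
cell (2,0): code 0100 → (2.066,1.000)–(3.000,0.656)
cell (2,1): code 1110 → (2.000,1.052)–(2.066,1.000)
cell (2,2): code 1001 → (3.000,2.784)–(2.000,2.498)
cell (3,0): code 0010 → (3.000,0.656)–(3.409,1.000)
cell (3,1): code 0011 → (3.409,1.000)–(3.761,2.000)
cell (3,2): code 0001 → (3.761,2.000)–(3.000,2.784)
total: 8 segments, chained into 1 closed loop(s), length Σ = 6.485804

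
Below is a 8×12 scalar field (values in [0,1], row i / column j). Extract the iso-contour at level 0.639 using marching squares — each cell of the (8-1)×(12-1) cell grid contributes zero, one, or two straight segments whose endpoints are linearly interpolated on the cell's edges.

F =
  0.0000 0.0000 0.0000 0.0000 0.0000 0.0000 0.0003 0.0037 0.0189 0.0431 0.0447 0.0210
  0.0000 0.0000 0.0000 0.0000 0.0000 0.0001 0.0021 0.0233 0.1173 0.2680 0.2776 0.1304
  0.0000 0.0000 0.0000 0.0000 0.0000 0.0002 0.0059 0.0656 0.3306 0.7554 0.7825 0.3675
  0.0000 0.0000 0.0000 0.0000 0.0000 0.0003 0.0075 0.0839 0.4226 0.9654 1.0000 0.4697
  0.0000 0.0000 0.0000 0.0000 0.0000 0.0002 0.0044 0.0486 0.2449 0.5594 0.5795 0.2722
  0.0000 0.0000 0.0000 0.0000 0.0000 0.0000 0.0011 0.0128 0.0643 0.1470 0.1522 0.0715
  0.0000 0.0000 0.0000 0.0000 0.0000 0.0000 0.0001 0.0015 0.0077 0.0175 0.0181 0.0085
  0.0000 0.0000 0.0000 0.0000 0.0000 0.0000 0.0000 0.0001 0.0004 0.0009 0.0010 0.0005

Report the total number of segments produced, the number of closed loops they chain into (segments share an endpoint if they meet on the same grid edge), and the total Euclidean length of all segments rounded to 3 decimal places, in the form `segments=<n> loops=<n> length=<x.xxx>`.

cell (1,8): code 0100 → (1.761,9.000)–(2.000,8.726)
cell (1,9): code 1100 → (1.716,10.000)–(1.761,9.000)
cell (1,10): code 1000 → (2.000,10.346)–(1.716,10.000)
cell (2,8): code 0110 → (2.000,8.726)–(3.000,8.399)
cell (2,10): code 1001 → (3.000,10.681)–(2.000,10.346)
cell (3,8): code 0010 → (3.000,8.399)–(3.804,9.000)
cell (3,9): code 0011 → (3.804,9.000)–(3.859,10.000)
cell (3,10): code 0001 → (3.859,10.000)–(3.000,10.681)
total: 8 segments, chained into 1 closed loop(s), length Σ = 7.020004

segments=8 loops=1 length=7.020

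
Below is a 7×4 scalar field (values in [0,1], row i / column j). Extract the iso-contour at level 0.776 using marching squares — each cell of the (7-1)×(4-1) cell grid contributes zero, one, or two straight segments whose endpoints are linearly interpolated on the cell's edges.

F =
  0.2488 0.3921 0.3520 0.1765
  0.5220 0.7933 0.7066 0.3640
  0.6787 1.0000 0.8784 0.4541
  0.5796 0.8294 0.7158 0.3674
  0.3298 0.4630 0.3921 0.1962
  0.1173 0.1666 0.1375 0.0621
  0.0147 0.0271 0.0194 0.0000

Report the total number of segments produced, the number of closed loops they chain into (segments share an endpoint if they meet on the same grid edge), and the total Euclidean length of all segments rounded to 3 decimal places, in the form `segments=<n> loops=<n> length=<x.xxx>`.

cell (0,0): code 0100 → (0.957,1.000)–(1.000,0.936)
cell (0,1): code 1000 → (1.000,1.200)–(0.957,1.000)
cell (1,0): code 0110 → (1.000,0.936)–(2.000,0.303)
cell (1,1): code 1101 → (1.404,2.000)–(1.000,1.200)
cell (1,2): code 1000 → (2.000,2.241)–(1.404,2.000)
cell (2,0): code 0110 → (2.000,0.303)–(3.000,0.786)
cell (2,1): code 1011 → (3.000,1.470)–(2.630,2.000)
cell (2,2): code 0001 → (2.630,2.000)–(2.000,2.241)
cell (3,0): code 0010 → (3.000,0.786)–(3.146,1.000)
cell (3,1): code 0001 → (3.146,1.000)–(3.000,1.470)
total: 10 segments, chained into 1 closed loop(s), length Σ = 6.186963

segments=10 loops=1 length=6.187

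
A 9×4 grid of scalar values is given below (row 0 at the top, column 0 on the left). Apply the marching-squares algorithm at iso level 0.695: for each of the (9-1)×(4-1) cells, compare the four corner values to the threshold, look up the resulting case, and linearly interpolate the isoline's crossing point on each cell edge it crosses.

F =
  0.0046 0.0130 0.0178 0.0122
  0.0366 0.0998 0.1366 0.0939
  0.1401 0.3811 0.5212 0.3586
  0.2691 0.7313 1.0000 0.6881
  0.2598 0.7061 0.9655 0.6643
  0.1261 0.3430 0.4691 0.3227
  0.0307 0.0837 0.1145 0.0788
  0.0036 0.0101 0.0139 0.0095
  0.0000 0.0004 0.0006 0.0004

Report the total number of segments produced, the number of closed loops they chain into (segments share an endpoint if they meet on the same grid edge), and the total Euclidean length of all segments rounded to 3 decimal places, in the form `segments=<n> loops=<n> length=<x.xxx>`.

segments=8 loops=1 length=6.649

cell (2,0): code 0100 → (2.896,1.000)–(3.000,0.921)
cell (2,1): code 1100 → (2.363,2.000)–(2.896,1.000)
cell (2,2): code 1000 → (3.000,2.978)–(2.363,2.000)
cell (3,0): code 0110 → (3.000,0.921)–(4.000,0.975)
cell (3,2): code 1001 → (4.000,2.898)–(3.000,2.978)
cell (4,0): code 0010 → (4.000,0.975)–(4.031,1.000)
cell (4,1): code 0011 → (4.031,1.000)–(4.545,2.000)
cell (4,2): code 0001 → (4.545,2.000)–(4.000,2.898)
total: 8 segments, chained into 1 closed loop(s), length Σ = 6.649470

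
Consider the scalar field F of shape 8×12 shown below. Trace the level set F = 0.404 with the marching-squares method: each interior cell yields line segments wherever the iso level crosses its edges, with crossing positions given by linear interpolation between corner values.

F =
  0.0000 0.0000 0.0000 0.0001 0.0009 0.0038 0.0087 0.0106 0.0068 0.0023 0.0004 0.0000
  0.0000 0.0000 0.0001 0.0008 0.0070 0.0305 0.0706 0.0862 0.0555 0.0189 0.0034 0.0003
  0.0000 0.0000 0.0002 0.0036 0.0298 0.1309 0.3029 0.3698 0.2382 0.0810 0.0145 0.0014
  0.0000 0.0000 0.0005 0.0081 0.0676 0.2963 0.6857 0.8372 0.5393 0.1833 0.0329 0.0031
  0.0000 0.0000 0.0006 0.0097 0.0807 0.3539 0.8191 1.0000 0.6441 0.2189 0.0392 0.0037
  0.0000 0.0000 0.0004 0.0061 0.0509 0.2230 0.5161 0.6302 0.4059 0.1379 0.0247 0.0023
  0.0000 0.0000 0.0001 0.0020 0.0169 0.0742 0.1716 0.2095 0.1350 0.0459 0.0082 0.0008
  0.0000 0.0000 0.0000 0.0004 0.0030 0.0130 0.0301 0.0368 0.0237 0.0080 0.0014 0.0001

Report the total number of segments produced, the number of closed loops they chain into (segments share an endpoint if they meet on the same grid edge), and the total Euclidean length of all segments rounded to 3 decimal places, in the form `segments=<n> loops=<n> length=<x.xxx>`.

segments=12 loops=1 length=10.712

cell (2,5): code 0100 → (2.264,6.000)–(3.000,5.277)
cell (2,6): code 1100 → (2.073,7.000)–(2.264,6.000)
cell (2,7): code 1100 → (2.551,8.000)–(2.073,7.000)
cell (2,8): code 1000 → (3.000,8.380)–(2.551,8.000)
cell (3,5): code 0110 → (3.000,5.277)–(4.000,5.108)
cell (3,8): code 1001 → (4.000,8.565)–(3.000,8.380)
cell (4,5): code 0110 → (4.000,5.108)–(5.000,5.618)
cell (4,8): code 1001 → (5.000,8.007)–(4.000,8.565)
cell (5,5): code 0010 → (5.000,5.618)–(5.325,6.000)
cell (5,6): code 0011 → (5.325,6.000)–(5.538,7.000)
cell (5,7): code 0011 → (5.538,7.000)–(5.007,8.000)
cell (5,8): code 0001 → (5.007,8.000)–(5.000,8.007)
total: 12 segments, chained into 1 closed loop(s), length Σ = 10.711629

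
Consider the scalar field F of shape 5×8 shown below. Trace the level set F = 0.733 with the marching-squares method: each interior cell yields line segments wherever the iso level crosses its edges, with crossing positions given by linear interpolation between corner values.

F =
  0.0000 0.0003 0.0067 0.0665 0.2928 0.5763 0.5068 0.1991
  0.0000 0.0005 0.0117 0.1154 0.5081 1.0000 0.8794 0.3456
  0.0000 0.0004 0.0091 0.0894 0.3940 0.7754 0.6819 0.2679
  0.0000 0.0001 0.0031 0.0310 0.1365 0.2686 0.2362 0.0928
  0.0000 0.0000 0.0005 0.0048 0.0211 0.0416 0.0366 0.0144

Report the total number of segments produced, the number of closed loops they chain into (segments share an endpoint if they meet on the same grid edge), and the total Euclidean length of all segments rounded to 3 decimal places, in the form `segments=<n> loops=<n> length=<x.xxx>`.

cell (0,4): code 0100 → (0.370,5.000)–(1.000,4.457)
cell (0,5): code 1100 → (0.607,6.000)–(0.370,5.000)
cell (0,6): code 1000 → (1.000,6.274)–(0.607,6.000)
cell (1,4): code 0110 → (1.000,4.457)–(2.000,4.889)
cell (1,5): code 1011 → (2.000,5.453)–(1.741,6.000)
cell (1,6): code 0001 → (1.741,6.000)–(1.000,6.274)
cell (2,4): code 0010 → (2.000,4.889)–(2.084,5.000)
cell (2,5): code 0001 → (2.084,5.000)–(2.000,5.453)
total: 8 segments, chained into 1 closed loop(s), length Σ = 5.423114

segments=8 loops=1 length=5.423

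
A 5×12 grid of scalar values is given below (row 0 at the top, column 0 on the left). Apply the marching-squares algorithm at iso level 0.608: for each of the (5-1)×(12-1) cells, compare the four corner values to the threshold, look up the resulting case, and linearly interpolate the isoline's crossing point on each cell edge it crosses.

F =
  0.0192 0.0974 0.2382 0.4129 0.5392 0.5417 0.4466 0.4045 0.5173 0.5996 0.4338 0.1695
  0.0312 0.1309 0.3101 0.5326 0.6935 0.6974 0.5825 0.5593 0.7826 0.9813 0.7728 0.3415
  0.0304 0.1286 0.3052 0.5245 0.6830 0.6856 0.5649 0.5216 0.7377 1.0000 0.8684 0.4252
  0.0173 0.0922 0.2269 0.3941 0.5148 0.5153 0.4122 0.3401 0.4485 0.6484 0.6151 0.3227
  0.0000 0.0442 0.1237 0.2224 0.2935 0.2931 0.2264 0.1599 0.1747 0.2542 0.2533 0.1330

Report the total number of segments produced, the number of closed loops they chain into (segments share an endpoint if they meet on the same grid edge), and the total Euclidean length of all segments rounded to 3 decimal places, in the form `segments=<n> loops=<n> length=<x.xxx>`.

segments=20 loops=2 length=17.154

cell (0,3): code 0100 → (0.446,4.000)–(1.000,3.469)
cell (0,4): code 1100 → (0.426,5.000)–(0.446,4.000)
cell (0,5): code 1000 → (1.000,5.778)–(0.426,5.000)
cell (0,7): code 0100 → (0.342,8.000)–(1.000,7.218)
cell (0,8): code 1100 → (0.022,9.000)–(0.342,8.000)
cell (0,9): code 1100 → (0.514,10.000)–(0.022,9.000)
cell (0,10): code 1000 → (1.000,10.382)–(0.514,10.000)
cell (1,3): code 0110 → (1.000,3.469)–(2.000,3.527)
cell (1,5): code 1001 → (2.000,5.643)–(1.000,5.778)
cell (1,7): code 0110 → (1.000,7.218)–(2.000,7.400)
cell (1,10): code 1001 → (2.000,10.588)–(1.000,10.382)
cell (2,3): code 0010 → (2.000,3.527)–(2.446,4.000)
cell (2,4): code 0011 → (2.446,4.000)–(2.456,5.000)
cell (2,5): code 0001 → (2.456,5.000)–(2.000,5.643)
cell (2,7): code 0010 → (2.000,7.400)–(2.448,8.000)
cell (2,8): code 0111 → (2.448,8.000)–(3.000,8.798)
cell (2,10): code 1001 → (3.000,10.024)–(2.000,10.588)
cell (3,8): code 0010 → (3.000,8.798)–(3.102,9.000)
cell (3,9): code 0011 → (3.102,9.000)–(3.020,10.000)
cell (3,10): code 0001 → (3.020,10.000)–(3.000,10.024)
total: 20 segments, chained into 2 closed loop(s), length Σ = 17.154049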